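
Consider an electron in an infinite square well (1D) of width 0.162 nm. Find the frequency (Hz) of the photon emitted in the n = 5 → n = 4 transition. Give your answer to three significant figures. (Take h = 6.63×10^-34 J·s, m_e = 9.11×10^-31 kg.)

f = 3.12×10^16 Hz

E_1 = h²/(8m_eL²) = 2.298×10^-18 J and ΔE = (5² − 4²)E_1 = 2.068×10^-17 J.
f = ΔE/h = 2.068×10^-17/6.63×10^-34 = 3.12×10^16 Hz.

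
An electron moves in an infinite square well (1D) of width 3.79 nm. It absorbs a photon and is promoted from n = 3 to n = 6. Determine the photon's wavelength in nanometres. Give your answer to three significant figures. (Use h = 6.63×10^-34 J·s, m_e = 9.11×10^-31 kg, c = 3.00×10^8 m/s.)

E_1 = h²/(8m_eL²) = 4.199×10^-21 J, so ΔE = (6² − 3²)E_1 = 1.134×10^-19 J.
λ = hc/ΔE = (6.63×10^-34·3.00×10^8)/1.134×10^-19 = 1.75×10^-6 m = 1.75×10^3 nm.

λ = 1.75×10^3 nm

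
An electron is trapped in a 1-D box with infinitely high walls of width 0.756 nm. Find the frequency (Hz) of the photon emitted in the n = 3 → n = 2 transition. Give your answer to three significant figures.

E_1 = h²/(8m_eL²) = 1.054×10^-19 J and ΔE = (3² − 2²)E_1 = 5.270×10^-19 J.
f = ΔE/h = 5.270×10^-19/6.626×10^-34 = 7.95×10^14 Hz.

f = 7.95×10^14 Hz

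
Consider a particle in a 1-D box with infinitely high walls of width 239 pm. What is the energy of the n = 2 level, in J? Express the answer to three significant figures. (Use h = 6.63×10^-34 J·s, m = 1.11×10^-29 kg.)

E_2 = 3.47×10^-19 J

For an infinite well E_n = n²h²/(8mL²), so E_1 = h²/(8mL²) = (6.63×10^-34)²/(8·1.11×10^-29·(2.39×10^-10 m)²) = 8.666×10^-20 J.
Then E_2 = 2²·E_1 = 4·8.666×10^-20 J = 3.47×10^-19 J.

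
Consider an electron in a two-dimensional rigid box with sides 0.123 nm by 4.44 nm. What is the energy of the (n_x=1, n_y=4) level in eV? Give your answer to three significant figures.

For a 2D rectangular well E = (h²/8m_e)·Σ n_i²/L_i² = (6.626×10^-34)²/(8·9.109×10^-31) · [1²/(0.123 nm)² + 4²/(4.44 nm)²].
Evaluating gives E = 4.031×10^-18 J = 25.2 eV.

E = 25.2 eV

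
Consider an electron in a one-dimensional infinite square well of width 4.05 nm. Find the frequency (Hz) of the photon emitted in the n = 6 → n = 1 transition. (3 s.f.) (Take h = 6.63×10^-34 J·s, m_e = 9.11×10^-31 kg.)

E_1 = h²/(8m_eL²) = 3.677×10^-21 J and ΔE = (6² − 1²)E_1 = 1.287×10^-19 J.
f = ΔE/h = 1.287×10^-19/6.63×10^-34 = 1.94×10^14 Hz.

f = 1.94×10^14 Hz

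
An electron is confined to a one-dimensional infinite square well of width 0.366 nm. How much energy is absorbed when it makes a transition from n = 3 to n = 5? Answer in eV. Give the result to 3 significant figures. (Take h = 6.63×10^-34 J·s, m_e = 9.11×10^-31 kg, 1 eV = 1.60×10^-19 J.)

E_1 = h²/(8m_eL²) = 4.503×10^-19 J.
|ΔE| = |3² − 5²|·E_1 = 16·4.503×10^-19 J = 7.205×10^-18 J = 45.0 eV.

|ΔE| = 45.0 eV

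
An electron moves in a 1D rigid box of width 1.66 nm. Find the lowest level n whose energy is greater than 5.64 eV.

n = 7

E_1 = h²/(8m_eL²) = 2.186×10^-20 J = 0.1365 eV.
Need n² > 5.64/0.1365 = 41.32, i.e. n > 6.428.
The smallest integer satisfying this is n = 7.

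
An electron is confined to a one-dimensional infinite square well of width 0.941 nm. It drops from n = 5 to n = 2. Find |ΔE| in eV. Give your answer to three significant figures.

|ΔE| = 8.92 eV

E_1 = h²/(8m_eL²) = 6.804×10^-20 J.
|ΔE| = |5² − 2²|·E_1 = 21·6.804×10^-20 J = 1.429×10^-18 J = 8.92 eV.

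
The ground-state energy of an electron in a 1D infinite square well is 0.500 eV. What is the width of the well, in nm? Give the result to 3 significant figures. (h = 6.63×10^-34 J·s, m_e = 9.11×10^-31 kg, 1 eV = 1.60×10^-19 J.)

From E_n = n²h²/(8m_eL²), L = n·h/√(8m_eE_n).
E_1 = 0.500 eV = 8.000×10^-20 J, so L = 1·6.63×10^-34/√(8·9.11×10^-31·8.000×10^-20) = 8.68×10^-10 m = 0.868 nm.

L = 0.868 nm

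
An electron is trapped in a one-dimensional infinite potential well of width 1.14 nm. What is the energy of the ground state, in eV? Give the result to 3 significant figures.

E_1 = 0.289 eV

For an infinite well E_n = n²h²/(8m_eL²), so E_1 = h²/(8m_eL²) = (6.626×10^-34)²/(8·9.109×10^-31·(1.14×10^-9 m)²) = 4.636×10^-20 J.
Converting, E_1 = 4.636×10^-20 J / (1.602×10^-19 J/eV) = 0.289 eV.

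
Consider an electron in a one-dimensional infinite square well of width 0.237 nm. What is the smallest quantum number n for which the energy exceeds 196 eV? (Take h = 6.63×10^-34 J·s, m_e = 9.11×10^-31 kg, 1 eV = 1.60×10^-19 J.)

n = 6

E_1 = h²/(8m_eL²) = 1.074×10^-18 J = 6.713 eV.
Need n² > 196/6.713 = 29.20, i.e. n > 5.404.
The smallest integer satisfying this is n = 6.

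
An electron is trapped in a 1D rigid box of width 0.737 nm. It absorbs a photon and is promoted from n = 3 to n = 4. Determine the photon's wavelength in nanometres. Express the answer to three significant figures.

E_1 = h²/(8m_eL²) = 1.109×10^-19 J, so ΔE = (4² − 3²)E_1 = 7.763×10^-19 J.
λ = hc/ΔE = (6.626×10^-34·2.998×10^8)/7.763×10^-19 = 2.56×10^-7 m = 256 nm.

λ = 256 nm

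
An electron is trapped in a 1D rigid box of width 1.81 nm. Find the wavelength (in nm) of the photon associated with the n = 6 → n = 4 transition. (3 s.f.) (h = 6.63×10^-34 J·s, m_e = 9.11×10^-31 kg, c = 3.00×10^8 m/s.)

E_1 = h²/(8m_eL²) = 1.841×10^-20 J, so ΔE = (6² − 4²)E_1 = 3.682×10^-19 J.
λ = hc/ΔE = (6.63×10^-34·3.00×10^8)/3.682×10^-19 = 5.40×10^-7 m = 540 nm.

λ = 540 nm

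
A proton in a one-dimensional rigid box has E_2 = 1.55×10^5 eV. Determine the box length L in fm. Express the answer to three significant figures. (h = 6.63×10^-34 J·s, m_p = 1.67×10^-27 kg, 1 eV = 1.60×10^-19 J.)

From E_n = n²h²/(8m_pL²), L = n·h/√(8m_pE_n).
E_2 = 1.55×10^5 eV = 2.480×10^-14 J, so L = 2·6.63×10^-34/√(8·1.67×10^-27·2.480×10^-14) = 7.28×10^-14 m = 72.8 fm.

L = 72.8 fm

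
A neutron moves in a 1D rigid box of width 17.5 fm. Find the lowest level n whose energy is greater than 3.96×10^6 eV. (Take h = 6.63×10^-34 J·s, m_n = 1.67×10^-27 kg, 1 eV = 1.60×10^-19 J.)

n = 3

E_1 = h²/(8m_nL²) = 1.074×10^-13 J = 6.712×10^5 eV.
Need n² > 3.96×10^6/6.712×10^5 = 5.900, i.e. n > 2.429.
The smallest integer satisfying this is n = 3.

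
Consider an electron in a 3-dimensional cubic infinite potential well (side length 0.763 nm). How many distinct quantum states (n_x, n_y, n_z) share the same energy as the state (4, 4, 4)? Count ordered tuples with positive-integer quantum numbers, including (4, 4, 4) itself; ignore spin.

degeneracy = 1

The level has n_x² + n_y² + n_z² = 48. The ordered positive-integer solutions are (4, 4, 4).
That gives 1 state.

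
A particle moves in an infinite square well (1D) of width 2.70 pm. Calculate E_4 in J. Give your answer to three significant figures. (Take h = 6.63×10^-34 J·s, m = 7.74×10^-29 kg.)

For an infinite well E_n = n²h²/(8mL²), so E_1 = h²/(8mL²) = (6.63×10^-34)²/(8·7.74×10^-29·(2.70×10^-12 m)²) = 9.738×10^-17 J.
Then E_4 = 4²·E_1 = 16·9.738×10^-17 J = 1.56×10^-15 J.

E_4 = 1.56×10^-15 J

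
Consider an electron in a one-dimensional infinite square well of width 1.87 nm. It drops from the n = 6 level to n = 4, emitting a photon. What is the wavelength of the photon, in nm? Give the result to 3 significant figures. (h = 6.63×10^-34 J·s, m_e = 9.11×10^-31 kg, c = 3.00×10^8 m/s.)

E_1 = h²/(8m_eL²) = 1.725×10^-20 J, so ΔE = (6² − 4²)E_1 = 3.450×10^-19 J.
λ = hc/ΔE = (6.63×10^-34·3.00×10^8)/3.450×10^-19 = 5.77×10^-7 m = 577 nm.

λ = 577 nm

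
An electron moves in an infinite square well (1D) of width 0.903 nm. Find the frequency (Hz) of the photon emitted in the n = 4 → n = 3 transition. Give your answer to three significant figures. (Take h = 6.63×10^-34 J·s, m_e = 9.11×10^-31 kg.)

f = 7.81×10^14 Hz

E_1 = h²/(8m_eL²) = 7.397×10^-20 J and ΔE = (4² − 3²)E_1 = 5.178×10^-19 J.
f = ΔE/h = 5.178×10^-19/6.63×10^-34 = 7.81×10^14 Hz.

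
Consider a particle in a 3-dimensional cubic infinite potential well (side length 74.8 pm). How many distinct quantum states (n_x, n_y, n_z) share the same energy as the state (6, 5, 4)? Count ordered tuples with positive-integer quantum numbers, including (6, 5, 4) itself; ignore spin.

The level has n_x² + n_y² + n_z² = 77. The ordered positive-integer solutions are (2, 3, 8), (2, 8, 3), (3, 2, 8), (3, 8, 2), (4, 5, 6), (4, 6, 5), (5, 4, 6), (5, 6, 4), (6, 4, 5), (6, 5, 4), (8, 2, 3), (8, 3, 2).
That gives 12 states.

degeneracy = 12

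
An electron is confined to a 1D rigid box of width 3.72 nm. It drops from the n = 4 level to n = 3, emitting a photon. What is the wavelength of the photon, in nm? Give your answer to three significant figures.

E_1 = h²/(8m_eL²) = 4.354×10^-21 J, so ΔE = (4² − 3²)E_1 = 3.048×10^-20 J.
λ = hc/ΔE = (6.626×10^-34·2.998×10^8)/3.048×10^-20 = 6.52×10^-6 m = 6.52×10^3 nm.

λ = 6.52×10^3 nm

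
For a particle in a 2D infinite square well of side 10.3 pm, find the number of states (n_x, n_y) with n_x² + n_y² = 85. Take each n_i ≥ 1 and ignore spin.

degeneracy = 4

The level has n_x² + n_y² = 85. The ordered positive-integer solutions are (2, 9), (6, 7), (7, 6), (9, 2).
That gives 4 states.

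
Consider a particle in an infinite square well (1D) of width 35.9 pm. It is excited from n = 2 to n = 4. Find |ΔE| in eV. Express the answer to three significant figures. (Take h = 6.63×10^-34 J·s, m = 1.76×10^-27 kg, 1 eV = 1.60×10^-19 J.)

E_1 = h²/(8mL²) = 2.422×10^-20 J.
|ΔE| = |2² − 4²|·E_1 = 12·2.422×10^-20 J = 2.906×10^-19 J = 1.82 eV.

|ΔE| = 1.82 eV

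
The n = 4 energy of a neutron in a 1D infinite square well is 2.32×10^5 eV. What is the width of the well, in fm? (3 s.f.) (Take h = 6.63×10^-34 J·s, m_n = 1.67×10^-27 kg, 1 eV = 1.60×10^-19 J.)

From E_n = n²h²/(8m_nL²), L = n·h/√(8m_nE_n).
E_4 = 2.32×10^5 eV = 3.712×10^-14 J, so L = 4·6.63×10^-34/√(8·1.67×10^-27·3.712×10^-14) = 1.19×10^-13 m = 119 fm.

L = 119 fm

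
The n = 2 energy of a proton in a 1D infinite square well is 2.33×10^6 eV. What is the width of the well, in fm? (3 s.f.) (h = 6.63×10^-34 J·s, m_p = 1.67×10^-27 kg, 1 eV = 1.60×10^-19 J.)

From E_n = n²h²/(8m_pL²), L = n·h/√(8m_pE_n).
E_2 = 2.33×10^6 eV = 3.728×10^-13 J, so L = 2·6.63×10^-34/√(8·1.67×10^-27·3.728×10^-13) = 1.88×10^-14 m = 18.8 fm.

L = 18.8 fm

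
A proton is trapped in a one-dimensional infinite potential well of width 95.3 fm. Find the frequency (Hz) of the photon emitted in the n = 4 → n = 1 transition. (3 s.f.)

f = 8.18×10^19 Hz

E_1 = h²/(8m_pL²) = 3.612×10^-15 J and ΔE = (4² − 1²)E_1 = 5.418×10^-14 J.
f = ΔE/h = 5.418×10^-14/6.626×10^-34 = 8.18×10^19 Hz.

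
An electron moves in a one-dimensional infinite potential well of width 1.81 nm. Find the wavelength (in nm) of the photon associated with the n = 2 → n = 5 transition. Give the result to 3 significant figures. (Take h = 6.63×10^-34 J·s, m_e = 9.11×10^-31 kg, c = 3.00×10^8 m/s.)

E_1 = h²/(8m_eL²) = 1.841×10^-20 J, so ΔE = (5² − 2²)E_1 = 3.866×10^-19 J.
λ = hc/ΔE = (6.63×10^-34·3.00×10^8)/3.866×10^-19 = 5.14×10^-7 m = 514 nm.

λ = 514 nm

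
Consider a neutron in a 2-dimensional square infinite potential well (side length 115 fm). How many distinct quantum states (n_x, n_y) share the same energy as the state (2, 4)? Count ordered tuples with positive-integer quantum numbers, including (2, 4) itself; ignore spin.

The level has n_x² + n_y² = 20. The ordered positive-integer solutions are (2, 4), (4, 2).
That gives 2 states.

degeneracy = 2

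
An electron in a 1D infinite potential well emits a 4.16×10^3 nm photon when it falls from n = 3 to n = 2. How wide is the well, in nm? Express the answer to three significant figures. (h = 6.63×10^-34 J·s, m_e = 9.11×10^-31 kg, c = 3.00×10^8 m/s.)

The photon carries ΔE = hc/λ = 6.63×10^-34·3.00×10^8/4.16×10^-6 m = 4.781×10^-20 J.
Since ΔE = (3² − 2²)E_1, E_1 = 9.562×10^-21 J, and L = h/√(8m_eE_1) = 2.51×10^-9 m = 2.51 nm.

L = 2.51 nm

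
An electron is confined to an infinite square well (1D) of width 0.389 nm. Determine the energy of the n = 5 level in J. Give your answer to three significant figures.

E_5 = 9.95×10^-18 J

For an infinite well E_n = n²h²/(8m_eL²), so E_1 = h²/(8m_eL²) = (6.626×10^-34)²/(8·9.109×10^-31·(3.89×10^-10 m)²) = 3.981×10^-19 J.
Then E_5 = 5²·E_1 = 25·3.981×10^-19 J = 9.95×10^-18 J.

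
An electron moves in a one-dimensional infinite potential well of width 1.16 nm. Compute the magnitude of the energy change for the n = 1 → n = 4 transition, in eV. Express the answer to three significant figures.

E_1 = h²/(8m_eL²) = 4.477×10^-20 J.
|ΔE| = |1² − 4²|·E_1 = 15·4.477×10^-20 J = 6.716×10^-19 J = 4.19 eV.

|ΔE| = 4.19 eV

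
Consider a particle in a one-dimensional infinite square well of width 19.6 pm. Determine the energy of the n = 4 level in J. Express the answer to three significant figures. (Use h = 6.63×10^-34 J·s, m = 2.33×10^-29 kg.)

E_4 = 9.82×10^-17 J

For an infinite well E_n = n²h²/(8mL²), so E_1 = h²/(8mL²) = (6.63×10^-34)²/(8·2.33×10^-29·(1.96×10^-11 m)²) = 6.139×10^-18 J.
Then E_4 = 4²·E_1 = 16·6.139×10^-18 J = 9.82×10^-17 J.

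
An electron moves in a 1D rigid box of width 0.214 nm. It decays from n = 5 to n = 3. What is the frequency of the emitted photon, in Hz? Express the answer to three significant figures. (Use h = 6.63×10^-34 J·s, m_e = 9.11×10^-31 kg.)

E_1 = h²/(8m_eL²) = 1.317×10^-18 J and ΔE = (5² − 3²)E_1 = 2.107×10^-17 J.
f = ΔE/h = 2.107×10^-17/6.63×10^-34 = 3.18×10^16 Hz.

f = 3.18×10^16 Hz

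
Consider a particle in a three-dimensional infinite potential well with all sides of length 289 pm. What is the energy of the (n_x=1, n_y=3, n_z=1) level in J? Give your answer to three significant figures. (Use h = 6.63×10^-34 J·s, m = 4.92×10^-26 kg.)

E = 1.47×10^-22 J

For a 3D rectangular well E = (h²/8m)·Σ n_i²/L_i² = (6.63×10^-34)²/(8·4.92×10^-26) · [1²/(289 pm)² + 3²/(289 pm)² + 1²/(289 pm)²].
Evaluating gives E = 1.47×10^-22 J.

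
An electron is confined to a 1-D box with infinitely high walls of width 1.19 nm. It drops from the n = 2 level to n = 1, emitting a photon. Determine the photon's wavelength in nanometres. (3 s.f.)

E_1 = h²/(8m_eL²) = 4.254×10^-20 J, so ΔE = (2² − 1²)E_1 = 1.276×10^-19 J.
λ = hc/ΔE = (6.626×10^-34·2.998×10^8)/1.276×10^-19 = 1.56×10^-6 m = 1.56×10^3 nm.

λ = 1.56×10^3 nm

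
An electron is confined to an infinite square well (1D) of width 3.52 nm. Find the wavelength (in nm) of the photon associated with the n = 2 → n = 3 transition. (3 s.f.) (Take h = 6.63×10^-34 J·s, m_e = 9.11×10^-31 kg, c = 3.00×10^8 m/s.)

E_1 = h²/(8m_eL²) = 4.868×10^-21 J, so ΔE = (3² − 2²)E_1 = 2.434×10^-20 J.
λ = hc/ΔE = (6.63×10^-34·3.00×10^8)/2.434×10^-20 = 8.17×10^-6 m = 8.17×10^3 nm.

λ = 8.17×10^3 nm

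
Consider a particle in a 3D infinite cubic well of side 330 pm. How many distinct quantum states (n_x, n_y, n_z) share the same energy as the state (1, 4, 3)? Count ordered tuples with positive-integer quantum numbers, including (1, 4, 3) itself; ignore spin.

The level has n_x² + n_y² + n_z² = 26. The ordered positive-integer solutions are (1, 3, 4), (1, 4, 3), (3, 1, 4), (3, 4, 1), (4, 1, 3), (4, 3, 1).
That gives 6 states.

degeneracy = 6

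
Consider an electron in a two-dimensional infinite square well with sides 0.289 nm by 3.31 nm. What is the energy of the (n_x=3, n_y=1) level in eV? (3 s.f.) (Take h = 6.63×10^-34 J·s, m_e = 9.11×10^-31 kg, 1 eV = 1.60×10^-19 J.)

E = 40.7 eV

For a 2D rectangular well E = (h²/8m_e)·Σ n_i²/L_i² = (6.63×10^-34)²/(8·9.11×10^-31) · [3²/(0.289 nm)² + 1²/(3.31 nm)²].
Evaluating gives E = 6.505×10^-18 J = 40.7 eV.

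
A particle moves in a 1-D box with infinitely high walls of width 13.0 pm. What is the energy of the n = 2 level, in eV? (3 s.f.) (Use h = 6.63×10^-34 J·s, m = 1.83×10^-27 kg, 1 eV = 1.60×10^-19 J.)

For an infinite well E_n = n²h²/(8mL²), so E_1 = h²/(8mL²) = (6.63×10^-34)²/(8·1.83×10^-27·(1.30×10^-11 m)²) = 1.777×10^-19 J.
Then E_2 = 2²·E_1 = 4·1.777×10^-19 J = 7.108×10^-19 J.
Converting, E_2 = 7.108×10^-19 J / (1.60×10^-19 J/eV) = 4.44 eV.

E_2 = 4.44 eV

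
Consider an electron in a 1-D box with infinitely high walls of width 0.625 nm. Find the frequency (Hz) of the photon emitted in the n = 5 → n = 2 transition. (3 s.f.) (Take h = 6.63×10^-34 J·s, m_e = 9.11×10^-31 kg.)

f = 4.89×10^15 Hz

E_1 = h²/(8m_eL²) = 1.544×10^-19 J and ΔE = (5² − 2²)E_1 = 3.242×10^-18 J.
f = ΔE/h = 3.242×10^-18/6.63×10^-34 = 4.89×10^15 Hz.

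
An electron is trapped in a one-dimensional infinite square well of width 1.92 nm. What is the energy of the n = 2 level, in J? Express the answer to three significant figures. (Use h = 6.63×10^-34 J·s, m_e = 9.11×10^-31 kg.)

For an infinite well E_n = n²h²/(8m_eL²), so E_1 = h²/(8m_eL²) = (6.63×10^-34)²/(8·9.11×10^-31·(1.92×10^-9 m)²) = 1.636×10^-20 J.
Then E_2 = 2²·E_1 = 4·1.636×10^-20 J = 6.54×10^-20 J.

E_2 = 6.54×10^-20 J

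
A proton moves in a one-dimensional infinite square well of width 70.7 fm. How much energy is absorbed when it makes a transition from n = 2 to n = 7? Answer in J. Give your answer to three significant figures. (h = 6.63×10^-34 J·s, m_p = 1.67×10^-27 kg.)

|ΔE| = 2.96×10^-13 J

E_1 = h²/(8m_pL²) = 6.582×10^-15 J.
|ΔE| = |2² − 7²|·E_1 = 45·6.582×10^-15 J = 2.96×10^-13 J.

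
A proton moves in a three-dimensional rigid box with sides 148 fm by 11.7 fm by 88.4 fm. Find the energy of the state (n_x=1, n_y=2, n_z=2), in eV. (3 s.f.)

For a 3D rectangular well E = (h²/8m_p)·Σ n_i²/L_i² = (6.626×10^-34)²/(8·1.673×10^-27) · [1²/(148 fm)² + 2²/(11.7 fm)² + 2²/(88.4 fm)²].
Evaluating gives E = 9.768×10^-13 J = 6.10×10^6 eV.

E = 6.10×10^6 eV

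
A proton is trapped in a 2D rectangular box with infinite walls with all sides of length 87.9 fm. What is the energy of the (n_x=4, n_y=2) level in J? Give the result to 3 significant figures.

E = 8.49×10^-14 J

For a 2D rectangular well E = (h²/8m_p)·Σ n_i²/L_i² = (6.626×10^-34)²/(8·1.673×10^-27) · [4²/(87.9 fm)² + 2²/(87.9 fm)²].
Evaluating gives E = 8.49×10^-14 J.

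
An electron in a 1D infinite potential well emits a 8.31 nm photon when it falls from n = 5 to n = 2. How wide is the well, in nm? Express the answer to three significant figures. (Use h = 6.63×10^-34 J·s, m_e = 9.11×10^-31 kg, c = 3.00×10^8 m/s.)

L = 0.230 nm

The photon carries ΔE = hc/λ = 6.63×10^-34·3.00×10^8/8.31×10^-9 m = 2.394×10^-17 J.
Since ΔE = (5² − 2²)E_1, E_1 = 1.140×10^-18 J, and L = h/√(8m_eE_1) = 2.30×10^-10 m = 0.230 nm.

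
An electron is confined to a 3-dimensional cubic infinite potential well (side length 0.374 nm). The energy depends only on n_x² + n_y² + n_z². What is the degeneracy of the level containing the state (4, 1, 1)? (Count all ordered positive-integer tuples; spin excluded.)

degeneracy = 3

The level has n_x² + n_y² + n_z² = 18. The ordered positive-integer solutions are (1, 1, 4), (1, 4, 1), (4, 1, 1).
That gives 3 states.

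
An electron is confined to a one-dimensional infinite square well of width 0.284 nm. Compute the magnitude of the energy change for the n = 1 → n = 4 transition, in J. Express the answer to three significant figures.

E_1 = h²/(8m_eL²) = 7.470×10^-19 J.
|ΔE| = |1² − 4²|·E_1 = 15·7.470×10^-19 J = 1.12×10^-17 J.

|ΔE| = 1.12×10^-17 J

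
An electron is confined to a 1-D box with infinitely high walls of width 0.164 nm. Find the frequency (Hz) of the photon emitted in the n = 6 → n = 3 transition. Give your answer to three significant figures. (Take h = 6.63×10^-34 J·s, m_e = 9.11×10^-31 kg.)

f = 9.13×10^16 Hz

E_1 = h²/(8m_eL²) = 2.242×10^-18 J and ΔE = (6² − 3²)E_1 = 6.053×10^-17 J.
f = ΔE/h = 6.053×10^-17/6.63×10^-34 = 9.13×10^16 Hz.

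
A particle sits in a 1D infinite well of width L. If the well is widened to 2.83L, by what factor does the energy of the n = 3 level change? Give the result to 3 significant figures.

E_n ∝ 1/L², so the energy scales by 1/2.83² = 0.125.

0.125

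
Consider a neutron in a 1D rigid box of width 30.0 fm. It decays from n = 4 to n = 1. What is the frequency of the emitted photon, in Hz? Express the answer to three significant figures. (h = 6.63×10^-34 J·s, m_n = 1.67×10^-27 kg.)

f = 8.27×10^20 Hz

E_1 = h²/(8m_nL²) = 3.656×10^-14 J and ΔE = (4² − 1²)E_1 = 5.484×10^-13 J.
f = ΔE/h = 5.484×10^-13/6.63×10^-34 = 8.27×10^20 Hz.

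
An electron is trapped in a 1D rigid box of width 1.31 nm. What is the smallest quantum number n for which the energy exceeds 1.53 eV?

E_1 = h²/(8m_eL²) = 3.511×10^-20 J = 0.2192 eV.
Need n² > 1.53/0.2192 = 6.980, i.e. n > 2.642.
The smallest integer satisfying this is n = 3.

n = 3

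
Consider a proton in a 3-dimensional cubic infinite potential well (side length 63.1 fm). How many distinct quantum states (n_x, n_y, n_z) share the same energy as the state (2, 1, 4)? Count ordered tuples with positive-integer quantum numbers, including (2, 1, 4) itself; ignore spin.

The level has n_x² + n_y² + n_z² = 21. The ordered positive-integer solutions are (1, 2, 4), (1, 4, 2), (2, 1, 4), (2, 4, 1), (4, 1, 2), (4, 2, 1).
That gives 6 states.

degeneracy = 6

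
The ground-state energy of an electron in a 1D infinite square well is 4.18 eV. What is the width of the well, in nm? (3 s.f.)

From E_n = n²h²/(8m_eL²), L = n·h/√(8m_eE_n).
E_1 = 4.18 eV = 6.696×10^-19 J, so L = 1·6.626×10^-34/√(8·9.109×10^-31·6.696×10^-19) = 3.00×10^-10 m = 0.300 nm.

L = 0.300 nm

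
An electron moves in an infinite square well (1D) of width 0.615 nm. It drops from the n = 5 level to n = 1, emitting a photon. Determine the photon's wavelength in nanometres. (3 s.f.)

E_1 = h²/(8m_eL²) = 1.593×10^-19 J, so ΔE = (5² − 1²)E_1 = 3.823×10^-18 J.
λ = hc/ΔE = (6.626×10^-34·2.998×10^8)/3.823×10^-18 = 5.20×10^-8 m = 52.0 nm.

λ = 52.0 nm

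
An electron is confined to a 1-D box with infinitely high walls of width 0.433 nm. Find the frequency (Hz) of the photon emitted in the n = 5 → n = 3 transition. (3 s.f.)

f = 7.76×10^15 Hz

E_1 = h²/(8m_eL²) = 3.213×10^-19 J and ΔE = (5² − 3²)E_1 = 5.141×10^-18 J.
f = ΔE/h = 5.141×10^-18/6.626×10^-34 = 7.76×10^15 Hz.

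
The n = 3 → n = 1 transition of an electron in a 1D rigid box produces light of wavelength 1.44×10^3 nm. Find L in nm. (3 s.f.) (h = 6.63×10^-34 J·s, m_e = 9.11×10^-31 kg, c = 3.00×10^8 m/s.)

L = 1.87 nm

The photon carries ΔE = hc/λ = 6.63×10^-34·3.00×10^8/1.44×10^-6 m = 1.381×10^-19 J.
Since ΔE = (3² − 1²)E_1, E_1 = 1.726×10^-20 J, and L = h/√(8m_eE_1) = 1.87×10^-9 m = 1.87 nm.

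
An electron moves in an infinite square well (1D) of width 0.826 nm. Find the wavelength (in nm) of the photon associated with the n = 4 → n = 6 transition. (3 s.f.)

λ = 112 nm

E_1 = h²/(8m_eL²) = 8.830×10^-20 J, so ΔE = (6² − 4²)E_1 = 1.766×10^-18 J.
λ = hc/ΔE = (6.626×10^-34·2.998×10^8)/1.766×10^-18 = 1.12×10^-7 m = 112 nm.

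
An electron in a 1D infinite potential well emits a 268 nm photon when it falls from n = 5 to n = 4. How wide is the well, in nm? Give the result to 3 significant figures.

L = 0.855 nm

The photon carries ΔE = hc/λ = 6.626×10^-34·2.998×10^8/2.68×10^-7 m = 7.412×10^-19 J.
Since ΔE = (5² − 4²)E_1, E_1 = 8.236×10^-20 J, and L = h/√(8m_eE_1) = 8.55×10^-10 m = 0.855 nm.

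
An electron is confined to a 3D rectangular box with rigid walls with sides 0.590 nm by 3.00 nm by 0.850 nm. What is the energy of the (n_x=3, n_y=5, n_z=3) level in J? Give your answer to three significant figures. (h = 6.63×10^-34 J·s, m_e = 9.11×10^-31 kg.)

E = 2.48×10^-18 J

For a 3D rectangular well E = (h²/8m_e)·Σ n_i²/L_i² = (6.63×10^-34)²/(8·9.11×10^-31) · [3²/(0.590 nm)² + 5²/(3.00 nm)² + 3²/(0.850 nm)²].
Evaluating gives E = 2.48×10^-18 J.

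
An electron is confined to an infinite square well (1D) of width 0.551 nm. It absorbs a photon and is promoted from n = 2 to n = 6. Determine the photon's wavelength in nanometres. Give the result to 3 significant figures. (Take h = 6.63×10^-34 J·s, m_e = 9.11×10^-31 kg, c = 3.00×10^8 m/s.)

E_1 = h²/(8m_eL²) = 1.987×10^-19 J, so ΔE = (6² − 2²)E_1 = 6.358×10^-18 J.
λ = hc/ΔE = (6.63×10^-34·3.00×10^8)/6.358×10^-18 = 3.13×10^-8 m = 31.3 nm.

λ = 31.3 nm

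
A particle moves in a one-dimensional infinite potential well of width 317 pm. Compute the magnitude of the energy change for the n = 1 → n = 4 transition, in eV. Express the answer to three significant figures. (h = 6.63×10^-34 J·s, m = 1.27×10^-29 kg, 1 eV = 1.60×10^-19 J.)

|ΔE| = 4.04 eV

E_1 = h²/(8mL²) = 4.305×10^-20 J.
|ΔE| = |1² − 4²|·E_1 = 15·4.305×10^-20 J = 6.458×10^-19 J = 4.04 eV.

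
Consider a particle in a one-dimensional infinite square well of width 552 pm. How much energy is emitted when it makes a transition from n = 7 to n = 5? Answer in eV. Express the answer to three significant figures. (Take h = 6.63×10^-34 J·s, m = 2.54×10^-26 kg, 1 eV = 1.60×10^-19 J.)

E_1 = h²/(8mL²) = 7.099×10^-24 J.
|ΔE| = |7² − 5²|·E_1 = 24·7.099×10^-24 J = 1.704×10^-22 J = 0.00106 eV.

|ΔE| = 0.00106 eV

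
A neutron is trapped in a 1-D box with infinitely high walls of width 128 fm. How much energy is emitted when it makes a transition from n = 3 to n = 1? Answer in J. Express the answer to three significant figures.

|ΔE| = 1.60×10^-14 J

E_1 = h²/(8m_nL²) = 2.000×10^-15 J.
|ΔE| = |3² − 1²|·E_1 = 8·2.000×10^-15 J = 1.60×10^-14 J.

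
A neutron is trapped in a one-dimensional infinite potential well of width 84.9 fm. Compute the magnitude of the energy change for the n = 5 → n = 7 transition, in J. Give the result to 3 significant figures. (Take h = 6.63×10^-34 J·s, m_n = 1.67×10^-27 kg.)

|ΔE| = 1.10×10^-13 J

E_1 = h²/(8m_nL²) = 4.565×10^-15 J.
|ΔE| = |5² − 7²|·E_1 = 24·4.565×10^-15 J = 1.10×10^-13 J.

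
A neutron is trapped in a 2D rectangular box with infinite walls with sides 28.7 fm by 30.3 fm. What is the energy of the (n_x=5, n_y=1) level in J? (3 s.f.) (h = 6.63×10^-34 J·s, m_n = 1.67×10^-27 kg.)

E = 1.03×10^-12 J

For a 2D rectangular well E = (h²/8m_n)·Σ n_i²/L_i² = (6.63×10^-34)²/(8·1.67×10^-27) · [5²/(28.7 fm)² + 1²/(30.3 fm)²].
Evaluating gives E = 1.03×10^-12 J.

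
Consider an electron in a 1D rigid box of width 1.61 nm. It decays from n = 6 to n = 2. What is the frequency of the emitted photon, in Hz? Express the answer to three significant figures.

f = 1.12×10^15 Hz

E_1 = h²/(8m_eL²) = 2.324×10^-20 J and ΔE = (6² − 2²)E_1 = 7.437×10^-19 J.
f = ΔE/h = 7.437×10^-19/6.626×10^-34 = 1.12×10^15 Hz.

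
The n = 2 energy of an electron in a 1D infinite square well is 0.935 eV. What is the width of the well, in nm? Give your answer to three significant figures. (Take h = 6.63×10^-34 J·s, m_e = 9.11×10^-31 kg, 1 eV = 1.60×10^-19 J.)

From E_n = n²h²/(8m_eL²), L = n·h/√(8m_eE_n).
E_2 = 0.935 eV = 1.496×10^-19 J, so L = 2·6.63×10^-34/√(8·9.11×10^-31·1.496×10^-19) = 1.27×10^-9 m = 1.27 nm.

L = 1.27 nm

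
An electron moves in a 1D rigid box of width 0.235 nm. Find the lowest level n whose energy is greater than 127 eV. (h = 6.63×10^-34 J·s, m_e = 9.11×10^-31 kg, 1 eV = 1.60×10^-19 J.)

E_1 = h²/(8m_eL²) = 1.092×10^-18 J = 6.825 eV.
Need n² > 127/6.825 = 18.61, i.e. n > 4.314.
The smallest integer satisfying this is n = 5.

n = 5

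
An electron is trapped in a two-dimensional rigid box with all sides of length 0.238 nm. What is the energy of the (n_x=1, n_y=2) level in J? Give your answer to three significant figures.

E = 5.32×10^-18 J

For a 2D rectangular well E = (h²/8m_e)·Σ n_i²/L_i² = (6.626×10^-34)²/(8·9.109×10^-31) · [1²/(0.238 nm)² + 2²/(0.238 nm)²].
Evaluating gives E = 5.32×10^-18 J.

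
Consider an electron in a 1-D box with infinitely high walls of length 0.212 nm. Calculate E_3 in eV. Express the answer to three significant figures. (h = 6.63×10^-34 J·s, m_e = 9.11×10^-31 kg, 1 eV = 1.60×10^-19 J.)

E_3 = 75.5 eV

For an infinite well E_n = n²h²/(8m_eL²), so E_1 = h²/(8m_eL²) = (6.63×10^-34)²/(8·9.11×10^-31·(2.12×10^-10 m)²) = 1.342×10^-18 J.
Then E_3 = 3²·E_1 = 9·1.342×10^-18 J = 1.208×10^-17 J.
Converting, E_3 = 1.208×10^-17 J / (1.60×10^-19 J/eV) = 75.5 eV.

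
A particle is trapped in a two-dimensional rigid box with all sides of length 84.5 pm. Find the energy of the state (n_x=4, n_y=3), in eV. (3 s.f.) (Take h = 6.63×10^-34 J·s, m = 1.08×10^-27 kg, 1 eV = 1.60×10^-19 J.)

For a 2D rectangular well E = (h²/8m)·Σ n_i²/L_i² = (6.63×10^-34)²/(8·1.08×10^-27) · [4²/(84.5 pm)² + 3²/(84.5 pm)²].
Evaluating gives E = 1.781×10^-19 J = 1.11 eV.

E = 1.11 eV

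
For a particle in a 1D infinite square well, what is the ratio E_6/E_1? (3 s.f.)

E_n ∝ n², so E_6/E_1 = 6²/1² = 36/1 = 36.0.

36.0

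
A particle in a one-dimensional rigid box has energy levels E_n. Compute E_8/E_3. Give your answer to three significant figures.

E_n ∝ n², so E_8/E_3 = 8²/3² = 64/9 = 7.11.

7.11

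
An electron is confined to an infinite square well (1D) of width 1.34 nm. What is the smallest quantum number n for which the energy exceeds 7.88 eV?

E_1 = h²/(8m_eL²) = 3.355×10^-20 J = 0.2094 eV.
Need n² > 7.88/0.2094 = 37.63, i.e. n > 6.134.
The smallest integer satisfying this is n = 7.

n = 7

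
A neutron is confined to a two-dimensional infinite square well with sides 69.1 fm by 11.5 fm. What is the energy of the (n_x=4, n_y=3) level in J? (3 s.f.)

E = 2.34×10^-12 J

For a 2D rectangular well E = (h²/8m_n)·Σ n_i²/L_i² = (6.626×10^-34)²/(8·1.675×10^-27) · [4²/(69.1 fm)² + 3²/(11.5 fm)²].
Evaluating gives E = 2.34×10^-12 J.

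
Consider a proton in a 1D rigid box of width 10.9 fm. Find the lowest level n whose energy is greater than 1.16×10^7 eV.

n = 3

E_1 = h²/(8m_pL²) = 2.761×10^-13 J = 1.723×10^6 eV.
Need n² > 1.16×10^7/1.723×10^6 = 6.732, i.e. n > 2.595.
The smallest integer satisfying this is n = 3.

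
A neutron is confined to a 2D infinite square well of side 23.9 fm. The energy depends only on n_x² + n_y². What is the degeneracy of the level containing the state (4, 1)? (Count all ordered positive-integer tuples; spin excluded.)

degeneracy = 2

The level has n_x² + n_y² = 17. The ordered positive-integer solutions are (1, 4), (4, 1).
That gives 2 states.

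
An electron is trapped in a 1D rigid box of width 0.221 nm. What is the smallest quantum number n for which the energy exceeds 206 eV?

E_1 = h²/(8m_eL²) = 1.234×10^-18 J = 7.703 eV.
Need n² > 206/7.703 = 26.74, i.e. n > 5.171.
The smallest integer satisfying this is n = 6.

n = 6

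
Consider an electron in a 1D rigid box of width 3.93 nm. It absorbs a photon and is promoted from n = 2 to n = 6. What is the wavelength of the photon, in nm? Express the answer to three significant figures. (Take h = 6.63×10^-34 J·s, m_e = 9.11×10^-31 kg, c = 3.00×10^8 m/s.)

E_1 = h²/(8m_eL²) = 3.905×10^-21 J, so ΔE = (6² − 2²)E_1 = 1.250×10^-19 J.
λ = hc/ΔE = (6.63×10^-34·3.00×10^8)/1.250×10^-19 = 1.59×10^-6 m = 1.59×10^3 nm.

λ = 1.59×10^3 nm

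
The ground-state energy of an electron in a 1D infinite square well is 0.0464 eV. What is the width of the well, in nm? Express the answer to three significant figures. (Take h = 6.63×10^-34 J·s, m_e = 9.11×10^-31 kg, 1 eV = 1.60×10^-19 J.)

From E_n = n²h²/(8m_eL²), L = n·h/√(8m_eE_n).
E_1 = 0.0464 eV = 7.424×10^-21 J, so L = 1·6.63×10^-34/√(8·9.11×10^-31·7.424×10^-21) = 2.85×10^-9 m = 2.85 nm.

L = 2.85 nm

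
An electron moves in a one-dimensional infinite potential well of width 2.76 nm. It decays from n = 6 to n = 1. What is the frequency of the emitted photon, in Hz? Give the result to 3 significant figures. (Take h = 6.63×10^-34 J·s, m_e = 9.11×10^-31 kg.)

f = 4.18×10^14 Hz

E_1 = h²/(8m_eL²) = 7.918×10^-21 J and ΔE = (6² − 1²)E_1 = 2.771×10^-19 J.
f = ΔE/h = 2.771×10^-19/6.63×10^-34 = 4.18×10^14 Hz.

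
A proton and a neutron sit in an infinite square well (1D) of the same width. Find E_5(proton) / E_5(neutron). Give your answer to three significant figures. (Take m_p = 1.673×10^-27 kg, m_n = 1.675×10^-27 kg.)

1.00

E_n ∝ 1/m at fixed n and L, so the ratio is m_n/m_p = 1.675×10^-27/1.673×10^-27 = 1.00.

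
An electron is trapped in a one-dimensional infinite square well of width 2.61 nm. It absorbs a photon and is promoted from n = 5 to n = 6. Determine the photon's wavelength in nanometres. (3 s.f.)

E_1 = h²/(8m_eL²) = 8.844×10^-21 J, so ΔE = (6² − 5²)E_1 = 9.728×10^-20 J.
λ = hc/ΔE = (6.626×10^-34·2.998×10^8)/9.728×10^-20 = 2.04×10^-6 m = 2.04×10^3 nm.

λ = 2.04×10^3 nm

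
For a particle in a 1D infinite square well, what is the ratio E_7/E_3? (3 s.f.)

E_n ∝ n², so E_7/E_3 = 7²/3² = 49/9 = 5.44.

5.44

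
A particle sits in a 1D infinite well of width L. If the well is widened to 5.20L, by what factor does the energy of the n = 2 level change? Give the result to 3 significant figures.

E_n ∝ 1/L², so the energy scales by 1/5.20² = 0.0370.

0.0370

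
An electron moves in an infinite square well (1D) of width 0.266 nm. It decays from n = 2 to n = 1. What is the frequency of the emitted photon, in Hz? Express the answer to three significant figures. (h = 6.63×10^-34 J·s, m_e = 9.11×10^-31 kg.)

f = 3.86×10^15 Hz

E_1 = h²/(8m_eL²) = 8.524×10^-19 J and ΔE = (2² − 1²)E_1 = 2.557×10^-18 J.
f = ΔE/h = 2.557×10^-18/6.63×10^-34 = 3.86×10^15 Hz.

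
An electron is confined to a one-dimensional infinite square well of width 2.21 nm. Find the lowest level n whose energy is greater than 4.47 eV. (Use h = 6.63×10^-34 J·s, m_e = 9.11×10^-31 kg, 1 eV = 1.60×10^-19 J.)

n = 8

E_1 = h²/(8m_eL²) = 1.235×10^-20 J = 0.07719 eV.
Need n² > 4.47/0.07719 = 57.91, i.e. n > 7.610.
The smallest integer satisfying this is n = 8.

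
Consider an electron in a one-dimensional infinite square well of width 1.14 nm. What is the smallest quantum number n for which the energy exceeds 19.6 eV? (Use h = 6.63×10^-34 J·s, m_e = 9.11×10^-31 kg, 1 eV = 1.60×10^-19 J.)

E_1 = h²/(8m_eL²) = 4.641×10^-20 J = 0.2901 eV.
Need n² > 19.6/0.2901 = 67.56, i.e. n > 8.219.
The smallest integer satisfying this is n = 9.

n = 9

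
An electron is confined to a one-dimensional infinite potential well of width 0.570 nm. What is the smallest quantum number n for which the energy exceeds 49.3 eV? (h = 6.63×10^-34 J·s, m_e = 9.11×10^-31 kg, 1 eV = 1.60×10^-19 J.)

E_1 = h²/(8m_eL²) = 1.856×10^-19 J = 1.160 eV.
Need n² > 49.3/1.160 = 42.50, i.e. n > 6.519.
The smallest integer satisfying this is n = 7.

n = 7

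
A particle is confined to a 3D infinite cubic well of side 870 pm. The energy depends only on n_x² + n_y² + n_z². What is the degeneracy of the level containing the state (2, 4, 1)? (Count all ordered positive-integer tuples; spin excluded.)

degeneracy = 6

The level has n_x² + n_y² + n_z² = 21. The ordered positive-integer solutions are (1, 2, 4), (1, 4, 2), (2, 1, 4), (2, 4, 1), (4, 1, 2), (4, 2, 1).
That gives 6 states.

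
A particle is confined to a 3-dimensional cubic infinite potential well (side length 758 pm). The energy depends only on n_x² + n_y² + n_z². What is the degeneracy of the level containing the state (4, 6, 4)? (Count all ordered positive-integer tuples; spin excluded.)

degeneracy = 3

The level has n_x² + n_y² + n_z² = 68. The ordered positive-integer solutions are (4, 4, 6), (4, 6, 4), (6, 4, 4).
That gives 3 states.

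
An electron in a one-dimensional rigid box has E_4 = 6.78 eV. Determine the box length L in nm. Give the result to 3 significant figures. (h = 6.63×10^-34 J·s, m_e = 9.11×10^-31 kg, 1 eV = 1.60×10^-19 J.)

From E_n = n²h²/(8m_eL²), L = n·h/√(8m_eE_n).
E_4 = 6.78 eV = 1.085×10^-18 J, so L = 4·6.63×10^-34/√(8·9.11×10^-31·1.085×10^-18) = 9.43×10^-10 m = 0.943 nm.

L = 0.943 nm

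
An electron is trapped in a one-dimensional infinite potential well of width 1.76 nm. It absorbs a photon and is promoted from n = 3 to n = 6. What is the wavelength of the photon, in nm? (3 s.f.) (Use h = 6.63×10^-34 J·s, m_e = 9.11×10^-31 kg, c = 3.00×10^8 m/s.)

λ = 378 nm

E_1 = h²/(8m_eL²) = 1.947×10^-20 J, so ΔE = (6² − 3²)E_1 = 5.257×10^-19 J.
λ = hc/ΔE = (6.63×10^-34·3.00×10^8)/5.257×10^-19 = 3.78×10^-7 m = 378 nm.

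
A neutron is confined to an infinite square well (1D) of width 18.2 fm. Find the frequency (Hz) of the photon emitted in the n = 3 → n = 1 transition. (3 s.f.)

E_1 = h²/(8m_nL²) = 9.891×10^-14 J and ΔE = (3² − 1²)E_1 = 7.913×10^-13 J.
f = ΔE/h = 7.913×10^-13/6.626×10^-34 = 1.19×10^21 Hz.

f = 1.19×10^21 Hz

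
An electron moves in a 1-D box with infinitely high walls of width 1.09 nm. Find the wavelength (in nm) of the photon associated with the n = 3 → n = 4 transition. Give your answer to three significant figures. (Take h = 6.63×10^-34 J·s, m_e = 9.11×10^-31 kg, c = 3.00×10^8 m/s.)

E_1 = h²/(8m_eL²) = 5.077×10^-20 J, so ΔE = (4² − 3²)E_1 = 3.554×10^-19 J.
λ = hc/ΔE = (6.63×10^-34·3.00×10^8)/3.554×10^-19 = 5.60×10^-7 m = 560 nm.

λ = 560 nm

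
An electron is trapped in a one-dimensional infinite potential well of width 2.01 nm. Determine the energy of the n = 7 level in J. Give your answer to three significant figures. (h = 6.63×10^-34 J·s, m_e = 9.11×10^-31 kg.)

E_7 = 7.32×10^-19 J

For an infinite well E_n = n²h²/(8m_eL²), so E_1 = h²/(8m_eL²) = (6.63×10^-34)²/(8·9.11×10^-31·(2.01×10^-9 m)²) = 1.493×10^-20 J.
Then E_7 = 7²·E_1 = 49·1.493×10^-20 J = 7.32×10^-19 J.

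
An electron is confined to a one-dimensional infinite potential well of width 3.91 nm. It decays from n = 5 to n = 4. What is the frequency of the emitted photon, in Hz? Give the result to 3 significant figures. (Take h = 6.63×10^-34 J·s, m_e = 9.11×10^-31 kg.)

E_1 = h²/(8m_eL²) = 3.945×10^-21 J and ΔE = (5² − 4²)E_1 = 3.551×10^-20 J.
f = ΔE/h = 3.551×10^-20/6.63×10^-34 = 5.36×10^13 Hz.

f = 5.36×10^13 Hz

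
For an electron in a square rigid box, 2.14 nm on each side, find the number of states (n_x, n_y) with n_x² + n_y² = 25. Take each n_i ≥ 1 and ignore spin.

The level has n_x² + n_y² = 25. The ordered positive-integer solutions are (3, 4), (4, 3).
That gives 2 states.

degeneracy = 2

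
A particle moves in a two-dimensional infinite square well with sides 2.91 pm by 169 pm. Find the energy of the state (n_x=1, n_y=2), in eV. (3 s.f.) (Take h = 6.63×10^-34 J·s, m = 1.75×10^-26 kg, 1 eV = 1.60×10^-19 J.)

For a 2D rectangular well E = (h²/8m)·Σ n_i²/L_i² = (6.63×10^-34)²/(8·1.75×10^-26) · [1²/(2.91 pm)² + 2²/(169 pm)²].
Evaluating gives E = 3.712×10^-19 J = 2.32 eV.

E = 2.32 eV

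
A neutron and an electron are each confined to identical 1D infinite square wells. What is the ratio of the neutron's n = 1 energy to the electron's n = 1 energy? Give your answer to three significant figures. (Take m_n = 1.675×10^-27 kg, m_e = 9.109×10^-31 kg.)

5.44×10^-4

E_n ∝ 1/m at fixed n and L, so the ratio is m_e/m_n = 9.109×10^-31/1.675×10^-27 = 5.44×10^-4.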